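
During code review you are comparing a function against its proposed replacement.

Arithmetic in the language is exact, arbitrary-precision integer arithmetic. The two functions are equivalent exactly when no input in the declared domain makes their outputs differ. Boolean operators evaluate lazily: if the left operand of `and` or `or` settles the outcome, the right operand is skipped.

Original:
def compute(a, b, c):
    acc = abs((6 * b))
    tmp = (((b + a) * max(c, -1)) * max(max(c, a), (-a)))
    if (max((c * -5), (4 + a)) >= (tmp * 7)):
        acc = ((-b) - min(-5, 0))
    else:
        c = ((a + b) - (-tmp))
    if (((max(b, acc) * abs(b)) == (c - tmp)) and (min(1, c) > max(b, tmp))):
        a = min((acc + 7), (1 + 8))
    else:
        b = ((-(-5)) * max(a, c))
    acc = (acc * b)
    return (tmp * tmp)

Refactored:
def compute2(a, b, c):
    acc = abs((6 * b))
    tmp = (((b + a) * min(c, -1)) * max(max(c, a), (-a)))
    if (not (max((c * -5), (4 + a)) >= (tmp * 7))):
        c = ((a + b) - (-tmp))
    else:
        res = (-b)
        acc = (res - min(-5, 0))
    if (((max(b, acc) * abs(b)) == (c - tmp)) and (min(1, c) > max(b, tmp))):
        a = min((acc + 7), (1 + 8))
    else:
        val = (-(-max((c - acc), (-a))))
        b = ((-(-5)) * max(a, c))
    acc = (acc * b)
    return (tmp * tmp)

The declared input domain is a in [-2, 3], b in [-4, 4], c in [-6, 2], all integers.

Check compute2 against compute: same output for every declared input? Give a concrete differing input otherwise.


Input a=-2, b=-4, c=-6: 144 from compute versus 5184 from compute2.
verdict: not equivalent; witness: a=-2, b=-4, c=-6


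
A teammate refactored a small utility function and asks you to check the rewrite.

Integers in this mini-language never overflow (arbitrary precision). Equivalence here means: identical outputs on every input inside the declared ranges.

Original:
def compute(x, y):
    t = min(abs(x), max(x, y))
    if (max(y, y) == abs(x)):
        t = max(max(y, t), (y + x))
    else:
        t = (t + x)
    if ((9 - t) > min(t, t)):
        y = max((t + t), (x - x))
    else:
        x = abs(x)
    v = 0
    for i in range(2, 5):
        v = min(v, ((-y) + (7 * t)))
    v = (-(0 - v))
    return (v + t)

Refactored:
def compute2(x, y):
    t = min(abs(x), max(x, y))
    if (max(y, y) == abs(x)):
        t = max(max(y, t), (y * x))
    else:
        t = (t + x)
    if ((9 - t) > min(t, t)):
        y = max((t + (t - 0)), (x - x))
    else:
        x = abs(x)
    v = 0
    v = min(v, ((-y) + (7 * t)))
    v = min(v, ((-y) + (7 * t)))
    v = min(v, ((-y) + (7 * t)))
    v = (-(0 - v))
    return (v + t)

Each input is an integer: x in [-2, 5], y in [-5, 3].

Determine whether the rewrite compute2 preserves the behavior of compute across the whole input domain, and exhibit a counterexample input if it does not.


On input x=1, y=1, compute returns 2 while compute2 returns 1.
verdict: not equivalent; witness: x=1, y=1


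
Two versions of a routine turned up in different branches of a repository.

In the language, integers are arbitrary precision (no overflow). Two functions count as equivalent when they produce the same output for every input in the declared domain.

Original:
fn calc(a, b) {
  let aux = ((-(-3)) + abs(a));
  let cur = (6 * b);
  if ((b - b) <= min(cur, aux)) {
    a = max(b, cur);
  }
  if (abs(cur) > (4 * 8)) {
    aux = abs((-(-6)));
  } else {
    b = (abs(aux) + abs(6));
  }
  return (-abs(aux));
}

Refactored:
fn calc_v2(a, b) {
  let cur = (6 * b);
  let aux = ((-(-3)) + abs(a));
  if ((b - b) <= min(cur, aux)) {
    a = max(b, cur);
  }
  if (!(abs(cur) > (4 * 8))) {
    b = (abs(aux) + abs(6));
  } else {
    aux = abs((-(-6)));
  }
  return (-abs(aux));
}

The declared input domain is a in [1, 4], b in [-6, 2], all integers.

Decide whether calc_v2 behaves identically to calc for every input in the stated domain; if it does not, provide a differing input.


Equivalent — the differences include boolean connective usage differs, yet no declared input distinguishes the two.
As a probe, take a=2, b=1: calc runs aux becomes 5; next cur becomes 6; next ((b - b) <= min(cur, aux)) evaluates to true; next a becomes 6; next (abs(cur) > (4 * 8)) evaluates to false; next b becomes 11; next final value -5; calc_v2 runs cur becomes 6; next aux becomes 5; next ((b - b) <= min(cur, aux)) evaluates to true; next a becomes 6; next (!(abs(cur) > (4 * 8))) evaluates to true; next b becomes 11; next final value -5; both end at -5.
Every one of the 36 inputs gives matching results.
verdict: equivalent


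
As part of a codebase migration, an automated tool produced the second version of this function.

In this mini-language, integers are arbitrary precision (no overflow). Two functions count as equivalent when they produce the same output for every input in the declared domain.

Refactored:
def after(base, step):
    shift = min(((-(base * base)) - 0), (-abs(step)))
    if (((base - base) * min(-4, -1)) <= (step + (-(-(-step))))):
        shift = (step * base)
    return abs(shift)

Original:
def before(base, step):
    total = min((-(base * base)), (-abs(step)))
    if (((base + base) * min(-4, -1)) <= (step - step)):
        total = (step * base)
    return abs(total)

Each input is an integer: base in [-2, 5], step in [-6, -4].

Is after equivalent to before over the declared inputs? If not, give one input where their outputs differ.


Not equivalent: base=-2, step=-6 separates them (6 vs 12).
before: total := -6 | (((base + base) * min(-4, -1)) <= (step - step)): false | result 6
after: shift := -6 | (((base - base) * min(-4, -1)) <= (step + (-(-(-step))))): true | shift := 12 | result 12
verdict: not equivalent; witness: base=-2, step=-6


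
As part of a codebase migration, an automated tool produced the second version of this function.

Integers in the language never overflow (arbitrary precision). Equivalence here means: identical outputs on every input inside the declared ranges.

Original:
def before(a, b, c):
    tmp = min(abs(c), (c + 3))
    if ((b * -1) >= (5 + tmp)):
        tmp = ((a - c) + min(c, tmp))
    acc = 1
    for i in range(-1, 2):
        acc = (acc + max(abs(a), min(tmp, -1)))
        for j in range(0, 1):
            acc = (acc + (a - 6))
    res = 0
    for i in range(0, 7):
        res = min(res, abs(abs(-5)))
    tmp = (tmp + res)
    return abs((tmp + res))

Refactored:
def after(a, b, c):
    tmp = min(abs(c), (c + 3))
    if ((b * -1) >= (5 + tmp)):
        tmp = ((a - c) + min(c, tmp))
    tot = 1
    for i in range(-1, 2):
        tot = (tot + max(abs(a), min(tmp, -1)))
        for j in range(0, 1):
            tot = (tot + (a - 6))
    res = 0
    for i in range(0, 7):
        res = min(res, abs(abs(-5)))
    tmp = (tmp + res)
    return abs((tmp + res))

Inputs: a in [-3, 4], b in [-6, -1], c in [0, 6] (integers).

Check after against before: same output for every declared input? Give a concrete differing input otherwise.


Side by side, the visible changes include: local variable names differ.
Spot check at a=3, b=-2, c=1 — before: tmp := 1 | ((b * -1) >= (5 + tmp)): false | acc := 1 | iter i=-1: | acc := 4 | iter j=0: | acc := 1 | iter i=0: | acc := 4 | iter j=0: | acc := 1 | iter i=1: | acc := 4 | iter j=0: | acc := 1 | res := 0 | iter i=0: | res := 0 | iter i=1: | res := 0 | iter i=2: | res := 0 | iter i=3: | res := 0 | iter i=4: | res := 0 | iter i=5: | res := 0 | iter i=6: | res := 0 | tmp := 1 | result 1. after: tmp := 1 | ((b * -1) >= (5 + tmp)): false | tot := 1 | iter i=-1: | tot := 4 | iter j=0: | tot := 1 | iter i=0: | tot := 4 | iter j=0: | tot := 1 | iter i=1: | tot := 4 | iter j=0: | tot := 1 | res := 0 | iter i=0: | res := 0 | iter i=1: | res := 0 | iter i=2: | res := 0 | iter i=3: | res := 0 | iter i=4: | res := 0 | iter i=5: | res := 0 | iter i=6: | res := 0 | tmp := 1 | result 1. Both give 1.
Across all 336 domain points the two functions coincide.
verdict: equivalent


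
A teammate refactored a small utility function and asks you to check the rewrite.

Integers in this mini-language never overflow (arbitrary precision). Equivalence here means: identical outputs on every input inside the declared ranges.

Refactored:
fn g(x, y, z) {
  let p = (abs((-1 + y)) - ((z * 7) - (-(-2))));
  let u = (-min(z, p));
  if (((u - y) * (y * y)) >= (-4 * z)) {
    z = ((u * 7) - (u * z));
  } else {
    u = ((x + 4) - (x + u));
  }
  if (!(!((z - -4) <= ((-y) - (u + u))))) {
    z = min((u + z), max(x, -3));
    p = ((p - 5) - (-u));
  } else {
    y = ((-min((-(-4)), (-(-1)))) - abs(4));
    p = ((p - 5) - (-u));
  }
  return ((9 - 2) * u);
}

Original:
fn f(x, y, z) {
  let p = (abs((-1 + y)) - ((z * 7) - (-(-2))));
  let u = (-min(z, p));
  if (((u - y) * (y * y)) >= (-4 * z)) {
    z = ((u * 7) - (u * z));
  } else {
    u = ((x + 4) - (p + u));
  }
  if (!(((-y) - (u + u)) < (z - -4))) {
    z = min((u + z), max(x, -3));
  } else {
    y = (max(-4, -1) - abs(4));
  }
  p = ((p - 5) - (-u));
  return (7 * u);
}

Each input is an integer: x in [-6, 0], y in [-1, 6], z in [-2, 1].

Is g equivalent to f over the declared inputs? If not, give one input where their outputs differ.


The rewrite breaks on x=-6, y=-1, z=-2, where the results are -154 and 14.
f: p=18, then u=2, then (((u - y) * (y * y)) >= (-4 * z)) is false, then u=-22, then (!(((-y) - (u + u)) < (z - -4))) is true, then z=-24, then p=-9, then returns -154
g: p=18, then u=2, then (((u - y) * (y * y)) >= (-4 * z)) is false, then u=2, then (!(!((z - -4) <= ((-y) - (u + u))))) is false, then y=-5, then p=15, then returns 14
verdict: not equivalent; witness: x=-6, y=-1, z=-2


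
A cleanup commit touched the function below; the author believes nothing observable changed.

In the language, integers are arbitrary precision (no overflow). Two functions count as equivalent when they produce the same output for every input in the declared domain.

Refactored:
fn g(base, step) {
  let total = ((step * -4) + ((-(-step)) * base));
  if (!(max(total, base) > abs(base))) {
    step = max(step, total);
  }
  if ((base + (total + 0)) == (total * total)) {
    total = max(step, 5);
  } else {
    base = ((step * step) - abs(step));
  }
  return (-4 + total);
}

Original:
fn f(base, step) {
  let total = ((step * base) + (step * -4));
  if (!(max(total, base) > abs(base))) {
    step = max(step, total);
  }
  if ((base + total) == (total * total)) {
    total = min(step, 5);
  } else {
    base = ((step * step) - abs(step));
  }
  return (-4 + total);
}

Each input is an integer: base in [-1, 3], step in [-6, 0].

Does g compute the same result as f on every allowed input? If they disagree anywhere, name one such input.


Run the pair on base=0, step=0.
f: total=0, then (!(max(total, base) > abs(base))) is true, then step=0, then ((base + total) == (total * total)) is true, then total=0, then returns -4
g: total=0, then (!(max(total, base) > abs(base))) is true, then step=0, then ((base + (total + 0)) == (total * total)) is true, then total=5, then returns 1
-4 and 1 differ, so these are not the same function on this domain.
verdict: not equivalent; witness: base=0, step=0


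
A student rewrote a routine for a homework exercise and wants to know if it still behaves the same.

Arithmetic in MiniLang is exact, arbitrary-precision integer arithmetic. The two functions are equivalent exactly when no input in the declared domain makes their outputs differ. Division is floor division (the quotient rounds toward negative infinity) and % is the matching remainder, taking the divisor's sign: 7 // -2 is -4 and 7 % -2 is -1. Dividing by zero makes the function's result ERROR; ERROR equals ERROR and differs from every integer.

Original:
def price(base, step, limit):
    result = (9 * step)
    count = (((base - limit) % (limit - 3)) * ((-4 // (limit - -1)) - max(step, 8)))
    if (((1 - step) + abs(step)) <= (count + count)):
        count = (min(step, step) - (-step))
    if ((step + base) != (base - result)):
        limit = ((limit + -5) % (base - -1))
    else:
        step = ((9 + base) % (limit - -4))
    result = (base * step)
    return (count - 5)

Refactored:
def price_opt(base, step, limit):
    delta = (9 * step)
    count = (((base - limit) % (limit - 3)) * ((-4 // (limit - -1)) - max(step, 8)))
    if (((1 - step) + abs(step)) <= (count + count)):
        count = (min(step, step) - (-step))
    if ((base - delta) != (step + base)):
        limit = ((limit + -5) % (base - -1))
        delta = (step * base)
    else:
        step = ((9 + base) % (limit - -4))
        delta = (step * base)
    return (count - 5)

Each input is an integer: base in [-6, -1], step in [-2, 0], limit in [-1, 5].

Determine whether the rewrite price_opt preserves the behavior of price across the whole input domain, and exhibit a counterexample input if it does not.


Reading the diff, among the changes: arithmetic usage differs, statement counts differ, local variable names differ.
Spot check at base=-5, step=0, limit=0 — price: result=0, then count=24, then (((1 - step) + abs(step)) <= (count + count)) is true, then count=0, then ((step + base) != (base - result)) is false, then step=0, then result=0, then returns -5. price_opt: delta=0, then count=24, then (((1 - step) + abs(step)) <= (count + count)) is true, then count=0, then ((base - delta) != (step + base)) is false, then step=0, then delta=0, then returns -5. Both give -5.
An exhaustive pass over the 126 declared inputs shows identical outputs.
verdict: equivalent


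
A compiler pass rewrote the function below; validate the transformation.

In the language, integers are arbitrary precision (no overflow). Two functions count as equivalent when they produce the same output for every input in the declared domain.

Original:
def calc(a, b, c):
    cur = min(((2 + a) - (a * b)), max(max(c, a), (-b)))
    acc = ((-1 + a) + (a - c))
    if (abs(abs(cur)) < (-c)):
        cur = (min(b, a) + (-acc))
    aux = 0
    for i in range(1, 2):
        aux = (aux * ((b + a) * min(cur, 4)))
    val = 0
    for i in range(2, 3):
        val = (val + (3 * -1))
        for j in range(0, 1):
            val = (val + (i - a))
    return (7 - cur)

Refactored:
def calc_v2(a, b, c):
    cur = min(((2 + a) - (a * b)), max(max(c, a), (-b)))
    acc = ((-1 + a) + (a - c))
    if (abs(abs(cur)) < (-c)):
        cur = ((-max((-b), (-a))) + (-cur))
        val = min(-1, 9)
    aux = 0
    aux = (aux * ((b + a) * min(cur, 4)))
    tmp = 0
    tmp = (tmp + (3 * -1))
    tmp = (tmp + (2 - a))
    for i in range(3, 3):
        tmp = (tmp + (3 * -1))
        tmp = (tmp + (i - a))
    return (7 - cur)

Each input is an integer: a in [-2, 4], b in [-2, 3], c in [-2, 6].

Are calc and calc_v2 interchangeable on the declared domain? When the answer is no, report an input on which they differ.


Evaluate both at a=-2, b=0, c=-2.
calc: cur=0, then acc=-3, then (abs(abs(cur)) < (-c)) is true, then cur=1, then aux=0, then (i=1), then aux=0, then val=0, then (i=2), then val=-3, then (j=0), then val=1, then returns 6
calc_v2: cur=0, then acc=-3, then (abs(abs(cur)) < (-c)) is true, then cur=-2, then val=-1, then aux=0, then aux=0, then tmp=0, then tmp=-3, then tmp=1, then the loop over i runs zero times, then returns 9
6 vs 9 — the two versions disagree here.
verdict: not equivalent; witness: a=-2, b=0, c=-2


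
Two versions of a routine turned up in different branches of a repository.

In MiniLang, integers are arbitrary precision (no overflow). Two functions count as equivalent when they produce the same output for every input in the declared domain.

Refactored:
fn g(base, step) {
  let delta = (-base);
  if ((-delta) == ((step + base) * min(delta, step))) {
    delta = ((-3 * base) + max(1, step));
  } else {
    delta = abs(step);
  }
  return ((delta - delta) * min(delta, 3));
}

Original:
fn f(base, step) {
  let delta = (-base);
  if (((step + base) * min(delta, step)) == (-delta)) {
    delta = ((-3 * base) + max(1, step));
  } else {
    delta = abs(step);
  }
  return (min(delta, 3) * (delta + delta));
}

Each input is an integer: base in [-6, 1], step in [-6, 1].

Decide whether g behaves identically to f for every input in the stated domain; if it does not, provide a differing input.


At base=-6, step=-6: f gives 36, g gives 0.
verdict: not equivalent; witness: base=-6, step=-6


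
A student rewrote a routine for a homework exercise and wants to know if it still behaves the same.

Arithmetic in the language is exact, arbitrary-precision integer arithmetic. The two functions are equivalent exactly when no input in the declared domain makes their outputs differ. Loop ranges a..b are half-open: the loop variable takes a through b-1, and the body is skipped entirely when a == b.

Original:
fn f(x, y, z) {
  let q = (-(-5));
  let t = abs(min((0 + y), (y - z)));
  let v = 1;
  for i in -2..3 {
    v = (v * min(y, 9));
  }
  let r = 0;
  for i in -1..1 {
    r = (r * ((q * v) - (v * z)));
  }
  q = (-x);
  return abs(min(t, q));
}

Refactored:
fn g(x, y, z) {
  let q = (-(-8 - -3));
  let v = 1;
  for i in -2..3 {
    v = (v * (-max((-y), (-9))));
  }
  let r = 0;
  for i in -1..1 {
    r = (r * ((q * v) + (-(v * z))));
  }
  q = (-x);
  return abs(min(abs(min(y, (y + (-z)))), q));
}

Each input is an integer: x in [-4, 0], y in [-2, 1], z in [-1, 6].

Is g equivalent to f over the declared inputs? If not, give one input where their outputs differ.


Behavior is preserved: although arithmetic usage differs; local variable names differ; constant usage differs; statement counts differ; min/max/abs usage differs, the outputs never diverge.
One worked example (x=-1, y=0, z=0) — f: q becomes 5; next t becomes 0; next v becomes 1; next at i=-2:; next v becomes 0; next at i=-1:; next v becomes 0; next at i=0:; next v becomes 0; next at i=1:; next v becomes 0; next at i=2:; next v becomes 0; next r becomes 0; next at i=-1:; next r becomes 0; next at i=0:; next r becomes 0; next q becomes 1; next final value 0; g: q becomes 5; next v becomes 1; next at i=-2:; next v becomes 0; next at i=-1:; next v becomes 0; next at i=0:; next v becomes 0; next at i=1:; next v becomes 0; next at i=2:; next v becomes 0; next r becomes 0; next at i=-1:; next r becomes 0; next at i=0:; next r becomes 0; next q becomes 1; next final value 0; agreement on 0.
Across all 160 domain points the two functions coincide.
verdict: equivalent


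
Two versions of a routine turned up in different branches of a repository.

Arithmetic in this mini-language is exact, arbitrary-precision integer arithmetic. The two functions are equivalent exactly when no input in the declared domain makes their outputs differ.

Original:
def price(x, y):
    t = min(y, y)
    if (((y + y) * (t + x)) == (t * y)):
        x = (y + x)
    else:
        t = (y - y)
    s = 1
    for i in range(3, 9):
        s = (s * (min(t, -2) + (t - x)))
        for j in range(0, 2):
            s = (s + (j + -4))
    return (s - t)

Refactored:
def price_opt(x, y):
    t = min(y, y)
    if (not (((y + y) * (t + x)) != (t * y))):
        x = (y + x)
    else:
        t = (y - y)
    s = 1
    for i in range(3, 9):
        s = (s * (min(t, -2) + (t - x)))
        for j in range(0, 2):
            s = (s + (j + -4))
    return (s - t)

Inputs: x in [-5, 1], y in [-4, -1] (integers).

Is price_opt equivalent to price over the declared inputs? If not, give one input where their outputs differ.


Side by side, the visible changes include: comparison usage differs; and boolean connective usage differs.
As a probe, take x=-4, y=-2: price runs t := -2 | (((y + y) * (t + x)) == (t * y)): false | t := 0 | s := 1 | iter i=3: | s := 2 | iter j=0: | s := -2 | iter j=1: | s := -5 | iter i=4: | s := -10 | iter j=0: | s := -14 | iter j=1: | s := -17 | iter i=5: | s := -34 | iter j=0: | s := -38 | iter j=1: | s := -41 | iter i=6: | s := -82 | iter j=0: | s := -86 | iter j=1: | s := -89 | iter i=7: | s := -178 | iter j=0: | s := -182 | iter j=1: | s := -185 | iter i=8: | s := -370 | iter j=0: | s := -374 | iter j=1: | s := -377 | result -377; price_opt runs t := -2 | (not (((y + y) * (t + x)) != (t * y))): false | t := 0 | s := 1 | iter i=3: | s := 2 | iter j=0: | s := -2 | iter j=1: | s := -5 | iter i=4: | s := -10 | iter j=0: | s := -14 | iter j=1: | s := -17 | iter i=5: | s := -34 | iter j=0: | s := -38 | iter j=1: | s := -41 | iter i=6: | s := -82 | iter j=0: | s := -86 | iter j=1: | s := -89 | iter i=7: | s := -178 | iter j=0: | s := -182 | iter j=1: | s := -185 | iter i=8: | s := -370 | iter j=0: | s := -374 | iter j=1: | s := -377 | result -377; both end at -377.
Every one of the 28 inputs gives matching results.
verdict: equivalent


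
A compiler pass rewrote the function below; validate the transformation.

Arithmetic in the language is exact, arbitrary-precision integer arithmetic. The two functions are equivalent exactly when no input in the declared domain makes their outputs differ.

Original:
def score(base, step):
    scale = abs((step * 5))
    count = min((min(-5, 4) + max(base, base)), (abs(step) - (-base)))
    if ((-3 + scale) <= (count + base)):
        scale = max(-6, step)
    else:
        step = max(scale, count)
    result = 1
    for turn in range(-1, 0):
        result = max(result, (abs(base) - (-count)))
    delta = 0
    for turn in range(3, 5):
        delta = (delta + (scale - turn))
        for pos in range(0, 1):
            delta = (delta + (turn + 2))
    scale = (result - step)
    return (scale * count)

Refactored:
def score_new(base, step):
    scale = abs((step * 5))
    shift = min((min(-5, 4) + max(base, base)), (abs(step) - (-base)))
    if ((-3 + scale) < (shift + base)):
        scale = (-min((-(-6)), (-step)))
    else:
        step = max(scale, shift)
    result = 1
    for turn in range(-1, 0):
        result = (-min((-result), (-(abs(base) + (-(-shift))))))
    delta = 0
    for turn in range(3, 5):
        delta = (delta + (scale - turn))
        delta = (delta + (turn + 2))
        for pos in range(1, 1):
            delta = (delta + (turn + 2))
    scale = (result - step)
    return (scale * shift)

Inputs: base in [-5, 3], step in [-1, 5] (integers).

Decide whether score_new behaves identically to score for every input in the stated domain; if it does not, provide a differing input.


Equivalent. Whatever the rewrite altered, no input in the stated domain can expose a difference.
Every one of the 63 inputs gives matching results.
One worked example (base=-2, step=1) — score: scale=5, then count=-7, then ((-3 + scale) <= (count + base)) is false, then step=5, then result=1, then (turn=-1), then result=1, then delta=0, then (turn=3), then delta=2, then (pos=0), then delta=7, then (turn=4), then delta=8, then (pos=0), then delta=14, then scale=-4, then returns 28; score_new: scale=5, then shift=-7, then ((-3 + scale) < (shift + base)) is false, then step=5, then result=1, then (turn=-1), then result=1, then delta=0, then (turn=3), then delta=2, then delta=7, then the loop over pos runs zero times, then (turn=4), then delta=8, then delta=14, then the loop over pos runs zero times, then scale=-4, then returns 28; agreement on 28.
verdict: equivalent


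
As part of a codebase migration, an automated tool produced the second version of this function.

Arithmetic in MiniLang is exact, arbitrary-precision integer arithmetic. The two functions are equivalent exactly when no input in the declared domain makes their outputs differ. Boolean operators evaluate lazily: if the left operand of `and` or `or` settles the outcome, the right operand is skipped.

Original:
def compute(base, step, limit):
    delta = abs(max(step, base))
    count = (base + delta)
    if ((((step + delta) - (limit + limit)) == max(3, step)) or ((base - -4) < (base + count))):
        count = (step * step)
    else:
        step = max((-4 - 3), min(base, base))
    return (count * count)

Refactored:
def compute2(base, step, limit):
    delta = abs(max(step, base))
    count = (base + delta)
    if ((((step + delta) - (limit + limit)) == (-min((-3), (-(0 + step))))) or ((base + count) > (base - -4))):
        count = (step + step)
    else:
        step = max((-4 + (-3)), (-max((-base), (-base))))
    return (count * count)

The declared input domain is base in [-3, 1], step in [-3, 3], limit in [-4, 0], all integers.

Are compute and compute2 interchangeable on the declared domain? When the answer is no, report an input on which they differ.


There is a counterexample at base=-2, step=-3, limit=-2: 81 on one side, 36 on the other.
compute: delta = 2; count = 0; ((((step + delta) - (limit + limit)) == max(3, step)) or ((base - -4) < (base + count))) -> true; count = 9; return 81
compute2: delta = 2; count = 0; ((((step + delta) - (limit + limit)) == (-min((-3), (-(0 + step))))) or ((base + count) > (base - -4))) -> true; count = -6; return 36
verdict: not equivalent; witness: base=-2, step=-3, limit=-2


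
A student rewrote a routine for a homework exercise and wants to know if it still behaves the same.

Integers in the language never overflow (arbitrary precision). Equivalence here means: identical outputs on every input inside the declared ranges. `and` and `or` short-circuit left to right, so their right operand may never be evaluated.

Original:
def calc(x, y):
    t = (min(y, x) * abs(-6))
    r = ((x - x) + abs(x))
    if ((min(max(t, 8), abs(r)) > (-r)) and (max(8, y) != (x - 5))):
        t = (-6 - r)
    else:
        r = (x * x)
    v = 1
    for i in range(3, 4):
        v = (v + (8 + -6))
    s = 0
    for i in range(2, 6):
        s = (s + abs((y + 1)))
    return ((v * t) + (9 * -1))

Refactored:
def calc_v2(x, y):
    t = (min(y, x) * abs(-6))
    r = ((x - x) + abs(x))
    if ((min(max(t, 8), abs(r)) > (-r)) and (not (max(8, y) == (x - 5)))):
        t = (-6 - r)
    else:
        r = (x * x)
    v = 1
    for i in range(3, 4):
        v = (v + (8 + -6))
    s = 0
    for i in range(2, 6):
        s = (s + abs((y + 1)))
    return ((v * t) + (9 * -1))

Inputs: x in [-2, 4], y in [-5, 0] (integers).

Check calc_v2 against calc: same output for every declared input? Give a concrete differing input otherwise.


Behavior is preserved: although boolean connective usage differs; also comparison usage differs, the outputs never diverge.
Spot check at x=0, y=0 — calc: t becomes 0; next r becomes 0; next ((min(max(t, 8), abs(r)) > (-r)) and (max(8, y) != (x - 5))) evaluates to false; next r becomes 0; next v becomes 1; next at i=3:; next v becomes 3; next s becomes 0; next at i=2:; next s becomes 1; next at i=3:; next s becomes 2; next at i=4:; next s becomes 3; next at i=5:; next s becomes 4; next final value -9. calc_v2: t becomes 0; next r becomes 0; next ((min(max(t, 8), abs(r)) > (-r)) and (not (max(8, y) == (x - 5)))) evaluates to false; next r becomes 0; next v becomes 1; next at i=3:; next v becomes 3; next s becomes 0; next at i=2:; next s becomes 1; next at i=3:; next s becomes 2; next at i=4:; next s becomes 3; next at i=5:; next s becomes 4; next final value -9. Both give -9.
Across all 42 domain points the two functions coincide.
verdict: equivalent


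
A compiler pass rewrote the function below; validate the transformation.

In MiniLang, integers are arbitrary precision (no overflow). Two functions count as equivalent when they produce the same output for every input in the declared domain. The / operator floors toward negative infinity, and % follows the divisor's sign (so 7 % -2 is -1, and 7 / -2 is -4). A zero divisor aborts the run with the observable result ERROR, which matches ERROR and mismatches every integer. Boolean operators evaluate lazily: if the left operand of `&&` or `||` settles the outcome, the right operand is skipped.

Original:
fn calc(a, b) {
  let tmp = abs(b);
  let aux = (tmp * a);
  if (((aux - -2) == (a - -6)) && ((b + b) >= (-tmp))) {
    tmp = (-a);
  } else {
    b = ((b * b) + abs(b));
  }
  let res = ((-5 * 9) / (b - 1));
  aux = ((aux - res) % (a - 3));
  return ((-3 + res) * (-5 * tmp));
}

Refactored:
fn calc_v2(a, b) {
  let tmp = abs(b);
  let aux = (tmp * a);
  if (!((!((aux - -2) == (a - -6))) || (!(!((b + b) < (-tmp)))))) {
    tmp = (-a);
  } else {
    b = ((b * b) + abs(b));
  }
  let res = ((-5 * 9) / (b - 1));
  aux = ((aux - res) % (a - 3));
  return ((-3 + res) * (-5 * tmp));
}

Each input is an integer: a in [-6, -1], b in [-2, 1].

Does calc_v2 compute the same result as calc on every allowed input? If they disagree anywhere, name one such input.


Reading the diff, among the changes: boolean connective usage differs; and comparison usage differs.
As a probe, take a=-3, b=-1: calc runs tmp := 1 | aux := -3 | (((aux - -2) == (a - -6)) && ((b + b) >= (-tmp))): false | b := 2 | res := -45 | aux := 0 | result 240; calc_v2 runs tmp := 1 | aux := -3 | (!((!((aux - -2) == (a - -6))) || (!(!((b + b) < (-tmp)))))): false | b := 2 | res := -45 | aux := 0 | result 240; both end at 240.
Every one of the 24 inputs gives matching results.
verdict: equivalent


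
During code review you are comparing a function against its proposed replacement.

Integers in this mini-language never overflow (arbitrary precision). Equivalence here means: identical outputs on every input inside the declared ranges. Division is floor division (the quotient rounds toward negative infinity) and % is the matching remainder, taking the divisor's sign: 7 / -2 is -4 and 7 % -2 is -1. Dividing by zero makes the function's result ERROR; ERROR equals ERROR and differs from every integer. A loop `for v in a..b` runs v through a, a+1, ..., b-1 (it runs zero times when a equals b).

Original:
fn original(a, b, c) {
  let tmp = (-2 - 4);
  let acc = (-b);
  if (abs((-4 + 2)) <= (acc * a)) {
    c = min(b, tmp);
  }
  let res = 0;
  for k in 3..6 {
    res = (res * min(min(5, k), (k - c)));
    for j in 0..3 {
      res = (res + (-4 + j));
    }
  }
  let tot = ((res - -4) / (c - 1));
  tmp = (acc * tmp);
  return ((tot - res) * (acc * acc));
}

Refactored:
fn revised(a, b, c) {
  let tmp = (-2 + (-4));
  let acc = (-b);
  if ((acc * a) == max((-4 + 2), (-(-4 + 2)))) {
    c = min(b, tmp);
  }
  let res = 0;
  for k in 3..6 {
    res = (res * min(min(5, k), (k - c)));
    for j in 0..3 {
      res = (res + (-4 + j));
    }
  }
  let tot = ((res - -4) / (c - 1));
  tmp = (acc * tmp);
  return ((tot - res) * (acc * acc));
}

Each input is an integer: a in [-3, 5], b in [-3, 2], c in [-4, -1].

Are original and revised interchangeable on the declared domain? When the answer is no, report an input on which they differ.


At a=-3, b=1, c=-4: original gives 266, revised gives 280.
verdict: not equivalent; witness: a=-3, b=1, c=-4


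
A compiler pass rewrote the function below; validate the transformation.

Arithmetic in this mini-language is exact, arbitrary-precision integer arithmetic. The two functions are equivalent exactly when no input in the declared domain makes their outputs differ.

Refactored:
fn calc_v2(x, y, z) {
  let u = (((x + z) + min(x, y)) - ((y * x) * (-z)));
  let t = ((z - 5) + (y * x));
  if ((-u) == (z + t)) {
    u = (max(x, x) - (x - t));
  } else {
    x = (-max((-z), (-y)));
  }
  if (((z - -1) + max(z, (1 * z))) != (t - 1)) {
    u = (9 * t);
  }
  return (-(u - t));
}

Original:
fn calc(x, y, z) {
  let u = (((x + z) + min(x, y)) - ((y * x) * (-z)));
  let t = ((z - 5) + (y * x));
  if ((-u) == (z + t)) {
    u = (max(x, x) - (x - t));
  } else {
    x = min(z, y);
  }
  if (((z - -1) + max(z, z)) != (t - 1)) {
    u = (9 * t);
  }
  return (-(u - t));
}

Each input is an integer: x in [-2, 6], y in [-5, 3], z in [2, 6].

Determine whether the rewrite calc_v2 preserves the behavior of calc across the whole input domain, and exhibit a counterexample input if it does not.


The two are interchangeable: min/max/abs usage differs; also constant usage differs; also arithmetic usage differs, and every declared input agrees.
One worked example (x=-2, y=0, z=2) — calc: u = -2; t = -3; ((-u) == (z + t)) -> false; x = 0; (((z - -1) + max(z, z)) != (t - 1)) -> true; u = -27; return 24; calc_v2: u = -2; t = -3; ((-u) == (z + t)) -> false; x = 0; (((z - -1) + max(z, (1 * z))) != (t - 1)) -> true; u = -27; return 24; agreement on 24.
Checked all 405 inputs in the declared domain: the outputs agree on every one.
verdict: equivalent


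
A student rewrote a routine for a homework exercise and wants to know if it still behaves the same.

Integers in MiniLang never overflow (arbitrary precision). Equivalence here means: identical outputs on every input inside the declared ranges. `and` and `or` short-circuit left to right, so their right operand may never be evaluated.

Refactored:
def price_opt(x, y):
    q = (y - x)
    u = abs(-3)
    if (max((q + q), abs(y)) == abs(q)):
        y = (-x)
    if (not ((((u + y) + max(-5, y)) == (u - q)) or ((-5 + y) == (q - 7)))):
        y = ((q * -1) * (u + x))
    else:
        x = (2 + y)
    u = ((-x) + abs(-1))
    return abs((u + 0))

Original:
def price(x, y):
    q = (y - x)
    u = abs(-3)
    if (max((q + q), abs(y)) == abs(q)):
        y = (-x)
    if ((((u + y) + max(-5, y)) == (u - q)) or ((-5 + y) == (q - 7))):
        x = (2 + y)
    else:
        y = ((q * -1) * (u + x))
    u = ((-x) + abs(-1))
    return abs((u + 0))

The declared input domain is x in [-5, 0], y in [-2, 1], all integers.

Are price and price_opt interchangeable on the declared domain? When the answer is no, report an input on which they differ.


Equivalent — the differences include boolean connective usage differs, yet no declared input distinguishes the two.
Spot check at x=0, y=1 — price: q := 1 | u := 3 | (max((q + q), abs(y)) == abs(q)): false | ((((u + y) + max(-5, y)) == (u - q)) or ((-5 + y) == (q - 7))): false | y := -3 | u := 1 | result 1. price_opt: q := 1 | u := 3 | (max((q + q), abs(y)) == abs(q)): false | (not ((((u + y) + max(-5, y)) == (u - q)) or ((-5 + y) == (q - 7)))): true | y := -3 | u := 1 | result 1. Both give 1.
Across all 24 domain points the two functions coincide.
verdict: equivalent


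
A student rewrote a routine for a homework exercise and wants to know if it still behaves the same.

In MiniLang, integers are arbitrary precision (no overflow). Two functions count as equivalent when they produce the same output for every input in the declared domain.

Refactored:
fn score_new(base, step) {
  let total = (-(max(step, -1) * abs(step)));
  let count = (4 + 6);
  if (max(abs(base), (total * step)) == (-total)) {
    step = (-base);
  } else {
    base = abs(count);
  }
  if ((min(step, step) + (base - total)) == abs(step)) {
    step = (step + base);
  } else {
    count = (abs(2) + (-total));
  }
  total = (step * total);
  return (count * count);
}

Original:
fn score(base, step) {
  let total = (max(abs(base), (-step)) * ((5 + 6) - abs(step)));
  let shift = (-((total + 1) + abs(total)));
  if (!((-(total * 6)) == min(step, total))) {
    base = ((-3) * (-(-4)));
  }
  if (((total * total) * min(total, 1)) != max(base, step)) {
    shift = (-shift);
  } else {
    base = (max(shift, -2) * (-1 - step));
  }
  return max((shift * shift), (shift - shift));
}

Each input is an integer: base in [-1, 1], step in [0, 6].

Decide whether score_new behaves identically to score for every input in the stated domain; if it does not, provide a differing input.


These are not equivalent — on base=-1, step=0 the outputs split (529 vs 4).
score: total=11, then shift=-23, then (!((-(total * 6)) == min(step, total))) is true, then base=-12, then (((total * total) * min(total, 1)) != max(base, step)) is true, then shift=23, then returns 529
score_new: total=0, then count=10, then (max(abs(base), (total * step)) == (-total)) is false, then base=10, then ((min(step, step) + (base - total)) == abs(step)) is false, then count=2, then total=0, then returns 4
verdict: not equivalent; witness: base=-1, step=0


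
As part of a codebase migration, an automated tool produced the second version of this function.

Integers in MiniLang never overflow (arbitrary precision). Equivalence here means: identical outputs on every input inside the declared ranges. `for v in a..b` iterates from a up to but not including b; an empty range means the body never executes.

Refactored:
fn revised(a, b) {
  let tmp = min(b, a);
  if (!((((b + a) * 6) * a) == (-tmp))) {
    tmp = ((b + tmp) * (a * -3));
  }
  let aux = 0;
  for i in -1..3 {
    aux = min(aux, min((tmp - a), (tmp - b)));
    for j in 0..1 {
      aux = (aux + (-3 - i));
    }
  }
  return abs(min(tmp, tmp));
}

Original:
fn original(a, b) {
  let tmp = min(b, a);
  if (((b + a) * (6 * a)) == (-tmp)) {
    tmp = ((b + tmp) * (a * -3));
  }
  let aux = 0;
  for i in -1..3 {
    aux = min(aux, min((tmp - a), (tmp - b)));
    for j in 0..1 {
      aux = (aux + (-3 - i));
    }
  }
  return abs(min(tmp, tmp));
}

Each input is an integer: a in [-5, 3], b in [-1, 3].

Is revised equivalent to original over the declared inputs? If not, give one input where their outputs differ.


Try a=-5, b=-1.
original: tmp=-5, then (((b + a) * (6 * a)) == (-tmp)) is false, then aux=0, then (i=-1), then aux=-4, then (j=0), then aux=-6, then (i=0), then aux=-6, then (j=0), then aux=-9, then (i=1), then aux=-9, then (j=0), then aux=-13, then (i=2), then aux=-13, then (j=0), then aux=-18, then returns 5
revised: tmp=-5, then (!((((b + a) * 6) * a) == (-tmp))) is true, then tmp=-90, then aux=0, then (i=-1), then aux=-89, then (j=0), then aux=-91, then (i=0), then aux=-91, then (j=0), then aux=-94, then (i=1), then aux=-94, then (j=0), then aux=-98, then (i=2), then aux=-98, then (j=0), then aux=-103, then returns 90
5 vs 90 — the two versions disagree here.
verdict: not equivalent; witness: a=-5, b=-1


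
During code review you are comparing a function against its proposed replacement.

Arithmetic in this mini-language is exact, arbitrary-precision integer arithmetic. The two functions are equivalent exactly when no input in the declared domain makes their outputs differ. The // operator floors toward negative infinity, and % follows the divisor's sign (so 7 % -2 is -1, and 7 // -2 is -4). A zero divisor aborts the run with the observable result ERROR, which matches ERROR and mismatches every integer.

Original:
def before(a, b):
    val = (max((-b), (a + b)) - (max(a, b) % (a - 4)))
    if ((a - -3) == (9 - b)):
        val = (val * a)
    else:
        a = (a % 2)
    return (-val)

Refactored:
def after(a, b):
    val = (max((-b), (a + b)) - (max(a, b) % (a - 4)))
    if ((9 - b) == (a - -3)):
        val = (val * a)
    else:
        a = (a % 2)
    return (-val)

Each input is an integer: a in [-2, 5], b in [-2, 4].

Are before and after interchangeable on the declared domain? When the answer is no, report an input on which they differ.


The two are interchangeable: same computation, different form, and every declared input agrees.
One worked example (a=3, b=0) — before: val = 3; ((a - -3) == (9 - b)) -> false; a = 1; return -3; after: val = 3; ((9 - b) == (a - -3)) -> false; a = 1; return -3; agreement on -3.
Sweeping the whole domain (56 inputs) finds no disagreement.
verdict: equivalent


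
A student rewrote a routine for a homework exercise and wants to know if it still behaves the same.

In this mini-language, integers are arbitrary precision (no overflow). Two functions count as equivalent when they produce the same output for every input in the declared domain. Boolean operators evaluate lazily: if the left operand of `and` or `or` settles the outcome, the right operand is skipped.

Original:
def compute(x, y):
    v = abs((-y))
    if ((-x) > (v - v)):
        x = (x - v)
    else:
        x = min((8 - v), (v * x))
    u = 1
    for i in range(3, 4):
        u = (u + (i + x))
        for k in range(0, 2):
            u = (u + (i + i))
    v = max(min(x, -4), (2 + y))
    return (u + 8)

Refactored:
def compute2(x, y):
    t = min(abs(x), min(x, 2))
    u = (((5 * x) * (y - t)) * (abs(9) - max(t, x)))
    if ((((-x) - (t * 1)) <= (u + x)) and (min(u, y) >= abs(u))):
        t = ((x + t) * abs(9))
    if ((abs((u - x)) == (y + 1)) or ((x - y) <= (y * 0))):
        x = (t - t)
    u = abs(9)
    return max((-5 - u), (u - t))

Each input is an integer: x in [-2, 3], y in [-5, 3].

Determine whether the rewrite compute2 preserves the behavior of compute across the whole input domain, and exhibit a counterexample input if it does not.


Not equivalent: x=-2, y=-5 separates them (17 vs 11).
compute: v = 5; ((-x) > (v - v)) -> true; x = -7; u = 1; [i=3]; u = -3; [k=0]; u = 3; [k=1]; u = 9; v = -3; return 17
compute2: t = -2; u = 330; ((((-x) - (t * 1)) <= (u + x)) and (min(u, y) >= abs(u))) -> false; ((abs((u - x)) == (y + 1)) or ((x - y) <= (y * 0))) -> false; u = 9; return 11
verdict: not equivalent; witness: x=-2, y=-5
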